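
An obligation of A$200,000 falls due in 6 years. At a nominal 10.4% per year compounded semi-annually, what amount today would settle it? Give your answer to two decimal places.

A$108,853.18

Periodic rate i = 0.104/2 = 0.052; n = 6 × 2 = 12 periods.
PV = FV·(1+i)^(−n) = 200,000 × 0.544266 = 108,853.1792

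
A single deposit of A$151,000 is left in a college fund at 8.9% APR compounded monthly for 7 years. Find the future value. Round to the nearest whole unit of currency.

i = 0.089/12 = 0.00741667 per month; n = 7·12 = 84.
FV = PV·(1+i)^n = 151,000 × 1.860232 = 280,894.9919

A$280,895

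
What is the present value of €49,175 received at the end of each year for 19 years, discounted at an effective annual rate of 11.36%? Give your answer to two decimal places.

PV = PMT · [1 − (1+i)^(−n)] / i = 49175 · 7.663180 = 376,836.8839

€376,836.88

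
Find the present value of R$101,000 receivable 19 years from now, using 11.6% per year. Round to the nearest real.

R$12,552

PV = FV·(1+i)^(−n) = 101,000 × 0.124274 = 12,551.6747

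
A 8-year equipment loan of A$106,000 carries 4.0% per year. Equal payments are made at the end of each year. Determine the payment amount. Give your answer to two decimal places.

PMT = 106000 / ( [1 − (1+0.04)^(−8)] / 0.04 ) = 106000 / 6.732745 = 15,743.9502

A$15,743.95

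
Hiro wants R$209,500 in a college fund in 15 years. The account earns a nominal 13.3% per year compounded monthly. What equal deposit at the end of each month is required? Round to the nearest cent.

With 12 periods per year: i = 0.0110833, n = 180.
FV-annuity factor = 565.890822; PMT = 209500 / 565.890822 = 370.2128

R$370.21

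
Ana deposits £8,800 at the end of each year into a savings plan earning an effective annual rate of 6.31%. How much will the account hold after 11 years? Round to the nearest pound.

Accumulation factor s(11|0.0631) = 15.218183; FV = 8800 × 15.218183 = 133,920.0065

£133,920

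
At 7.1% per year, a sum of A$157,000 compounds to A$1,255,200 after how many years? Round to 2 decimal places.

(1+i)^n = 1.2552e+06/157000 = 7.99490, so n = ln 7.99490 / ln 1.071 = 30.3065 years

30.31 years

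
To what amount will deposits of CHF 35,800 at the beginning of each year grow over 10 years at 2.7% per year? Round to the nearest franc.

FV = PMT · [(1+i)^n − 1] / i × (1+i) = 35800 · 11.612033 = 415,710.7697
(Beginning-of-period payments → annuity-due factor ×(1+i).)

CHF 415,711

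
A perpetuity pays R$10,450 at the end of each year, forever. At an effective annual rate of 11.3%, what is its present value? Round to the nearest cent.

PV = C/r = 10450/0.113 = 92,477.8761

R$92,477.88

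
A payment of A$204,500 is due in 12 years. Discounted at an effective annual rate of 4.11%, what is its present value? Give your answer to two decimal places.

Discount factor = (1+0.0411)^(−12) = 0.616724; PV = 204,500 × 0.616724 = 126,119.9978

A$126,120.00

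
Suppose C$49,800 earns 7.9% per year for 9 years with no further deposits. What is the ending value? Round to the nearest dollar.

FV = 49,800 × (1 + 0.079)^9 = 98,723.9094

C$98,724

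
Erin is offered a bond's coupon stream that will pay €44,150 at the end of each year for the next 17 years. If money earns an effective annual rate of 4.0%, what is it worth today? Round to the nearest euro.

€537,114

PV = PMT · [1 − (1+i)^(−n)] / i = 44150 · 12.165669 = 537,114.2799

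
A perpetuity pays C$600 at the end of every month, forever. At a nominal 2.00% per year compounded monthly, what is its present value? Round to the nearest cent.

C$360,000.00

Periodic rate i = 0.02/12 = 0.00166667.
PV = PMT / i = 600 / 0.00166667 = 360,000.0000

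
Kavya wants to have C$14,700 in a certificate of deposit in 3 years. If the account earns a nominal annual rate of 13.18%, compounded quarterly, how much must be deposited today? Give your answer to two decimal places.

Periodic rate i = 0.1318/4 = 0.03295; n = 3 × 4 = 12 periods.
PV = 14,700 / (1 + 0.03295)^12 = 14,700 / 1.475542 = 9,962.4404

C$9,962.44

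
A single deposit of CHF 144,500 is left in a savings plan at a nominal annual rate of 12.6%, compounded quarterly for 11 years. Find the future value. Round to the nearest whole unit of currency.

With 4 periods per year: i = 0.0315, n = 44.
144,500 × (1+0.0315)^44 = 144,500 × 3.914229 = 565,606.0792

CHF 565,606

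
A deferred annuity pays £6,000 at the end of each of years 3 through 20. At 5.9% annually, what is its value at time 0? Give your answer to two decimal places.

£58,365.92

Value one period before first payment (t=2): 6000 × [1 − (1+0.059)^(−18)] / 0.059 = 6000 × 10.909378 = 65,456.2697
PV₀ = 65,456.2697 / (1+0.059)^2 = 65,456.2697 / 1.121481 = 58,365.9195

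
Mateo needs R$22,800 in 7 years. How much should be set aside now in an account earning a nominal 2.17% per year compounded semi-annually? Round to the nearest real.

Periodic rate i = 0.0217/2 = 0.01085; n = 7 × 2 = 14 periods.
PV = FV·(1+i)^(−n) = 22,800 × 0.859777 = 19,602.9229

R$19,603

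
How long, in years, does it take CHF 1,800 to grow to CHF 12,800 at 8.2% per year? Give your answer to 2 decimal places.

24.89 years

(1+i)^n = 12800/1800 = 7.11111, so n = ln 7.11111 / ln 1.082 = 24.8906 years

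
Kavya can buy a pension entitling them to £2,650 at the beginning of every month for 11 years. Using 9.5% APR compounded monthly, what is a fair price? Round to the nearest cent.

With 12 periods per year: i = 0.00791667, n = 132.
PV = 2650 × [1 − (1+0.00791667)^(−132)] / 0.00791667 × (1+i) = 2650 × 82.355246 = 218,241.4026
Payments are at the start of each period, so multiply by (1+i).

£218,241.40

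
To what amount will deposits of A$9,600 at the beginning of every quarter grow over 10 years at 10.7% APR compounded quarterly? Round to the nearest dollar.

Periodic rate i = 0.107/4 = 0.02675; n = 10 × 4 = 40 periods.
FV = PMT · [(1+i)^n − 1] / i × (1+i) = 9600 · 71.955909 = 690,776.7308
(Beginning-of-period payments → annuity-due factor ×(1+i).)

A$690,777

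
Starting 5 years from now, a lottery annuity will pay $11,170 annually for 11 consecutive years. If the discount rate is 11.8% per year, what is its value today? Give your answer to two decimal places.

$42,826.28

PV at t=4 (ordinary 11-year annuity): 11170 × a(11|0.118) = 11170 × 5.989967 = 66,907.9281
Discount back 4 years: 66,907.9281 × (1+0.118)^(−4) = 66,907.9281 × 0.640078 = 42,826.2815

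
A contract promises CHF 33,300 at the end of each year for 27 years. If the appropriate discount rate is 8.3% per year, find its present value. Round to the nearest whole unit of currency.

CHF 354,604

PV = PMT · [1 − (1+i)^(−n)] / i = 33300 · 10.648755 = 354,603.5429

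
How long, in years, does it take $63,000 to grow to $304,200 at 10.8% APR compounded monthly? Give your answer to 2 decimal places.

14.64 years

Periodic rate i = 0.108/12 = 0.009.
n = ln(304200/63000) / ln(1+0.009) = ln(4.82857) / 0.008960 = 175.7362 months
= 175.7362/12 years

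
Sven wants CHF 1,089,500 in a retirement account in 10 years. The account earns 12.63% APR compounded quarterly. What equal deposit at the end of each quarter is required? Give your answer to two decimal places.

i = 0.1263/4 = 0.031575 per quarter; n = 10·4 = 40.
FV-annuity factor = 78.151282; PMT = 1.0895e+06 / 78.151282 = 13,940.9101

CHF 13,940.91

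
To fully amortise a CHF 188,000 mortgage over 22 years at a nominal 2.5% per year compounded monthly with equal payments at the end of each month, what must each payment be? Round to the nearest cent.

CHF 926.54

i = 0.025/12 = 0.00208333 per month; n = 22·12 = 264.
Annuity-PV factor = 202.905605; PMT = 188000 / 202.905605 = 926.5392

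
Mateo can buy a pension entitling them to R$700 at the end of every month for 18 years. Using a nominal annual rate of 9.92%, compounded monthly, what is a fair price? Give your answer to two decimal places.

R$70,372.71

With 12 periods per year: i = 0.00826667, n = 216.
PV = 700 × [1 − (1+0.00826667)^(−216)] / 0.00826667 = 700 × 100.532438 = 70,372.7069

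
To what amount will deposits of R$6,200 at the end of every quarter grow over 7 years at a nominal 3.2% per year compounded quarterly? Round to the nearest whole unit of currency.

i = 0.032/4 = 0.008 per quarter; n = 7·4 = 28.
FV = PMT · [(1+i)^n − 1] / i = 6200 · 31.244562 = 193,716.2870

R$193,716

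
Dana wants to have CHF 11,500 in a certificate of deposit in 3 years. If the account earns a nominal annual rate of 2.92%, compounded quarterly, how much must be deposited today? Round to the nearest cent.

Periodic rate i = 0.0292/4 = 0.0073; n = 3 × 4 = 12 periods.
PV = FV·(1+i)^(−n) = 11,500 × 0.916419 = 10,538.8163

CHF 10,538.82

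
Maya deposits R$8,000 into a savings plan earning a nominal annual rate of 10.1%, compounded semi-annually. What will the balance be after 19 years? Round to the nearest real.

Periodic rate i = 0.101/2 = 0.0505; n = 19 × 2 = 38 periods.
8,000 × (1+0.0505)^38 = 8,000 × 6.502048 = 52,016.3822

R$52,016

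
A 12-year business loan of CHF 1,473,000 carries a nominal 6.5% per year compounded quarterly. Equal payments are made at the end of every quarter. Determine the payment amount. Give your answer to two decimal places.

CHF 44,432.46

i = 0.065/4 = 0.01625 per quarter; n = 12·4 = 48.
Annuity-PV factor = 33.151440; PMT = 1.473e+06 / 33.151440 = 44,432.4586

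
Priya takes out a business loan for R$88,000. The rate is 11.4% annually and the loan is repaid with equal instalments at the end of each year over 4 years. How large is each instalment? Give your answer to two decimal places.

Annuity-PV factor = 3.076134; PMT = 88000 / 3.076134 = 28,607.3330

R$28,607.33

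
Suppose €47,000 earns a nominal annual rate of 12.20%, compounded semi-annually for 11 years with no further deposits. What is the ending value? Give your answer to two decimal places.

€172,916.45

Periodic rate i = 0.122/2 = 0.061; n = 11 × 2 = 22 periods.
FV = 47,000 × (1 + 0.061)^22 = 172,916.4472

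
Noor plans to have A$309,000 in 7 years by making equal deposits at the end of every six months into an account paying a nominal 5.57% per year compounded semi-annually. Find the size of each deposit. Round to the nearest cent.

A$18,349.65

Periodic rate i = 0.0557/2 = 0.02785; n = 7 × 2 = 14 periods.
PMT = 309000 / ( [(1+0.02785)^14 − 1] / 0.02785 ) = 309000 / 16.839556 = 18,349.6529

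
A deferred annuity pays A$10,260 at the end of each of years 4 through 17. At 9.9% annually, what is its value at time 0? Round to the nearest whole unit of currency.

A$57,253

PV at t=3 (ordinary 14-year annuity): 10260 × a(14|0.099) = 10260 × 7.407013 = 75,995.9542
PV₀ = 75,995.9542 / (1+0.099)^3 = 75,995.9542 / 1.327373 = 57,252.8875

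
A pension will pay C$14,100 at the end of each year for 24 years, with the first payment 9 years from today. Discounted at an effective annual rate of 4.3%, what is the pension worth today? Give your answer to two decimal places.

C$148,898.48

Value one period before first payment (t=8): 14100 × [1 − (1+0.043)^(−24)] / 0.043 = 14100 × 14.789232 = 208,528.1642
Discount back 8 years: 208,528.1642 × (1+0.043)^(−8) = 208,528.1642 × 0.714045 = 148,898.4759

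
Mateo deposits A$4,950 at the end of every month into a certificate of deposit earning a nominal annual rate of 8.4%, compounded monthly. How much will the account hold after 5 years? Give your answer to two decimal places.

A$367,527.80

With 12 periods per year: i = 0.007, n = 60.
Accumulation factor s(60|0.007) = 74.248041; FV = 4950 × 74.248041 = 367,527.8027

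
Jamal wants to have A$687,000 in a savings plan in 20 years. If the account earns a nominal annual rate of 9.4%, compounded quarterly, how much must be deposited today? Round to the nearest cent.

i = 0.094/4 = 0.0235 per quarter; n = 20·4 = 80.
PV = FV·(1+i)^(−n) = 687,000 × 0.155945 = 107,134.4087

A$107,134.41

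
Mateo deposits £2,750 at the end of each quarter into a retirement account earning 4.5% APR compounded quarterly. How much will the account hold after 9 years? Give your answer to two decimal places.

i = 0.045/4 = 0.01125 per quarter; n = 9·4 = 36.
FV = 2750 × [(1+0.01125)^36 − 1] / 0.01125 = 2750 × 44.081434 = 121,223.9440

£121,223.94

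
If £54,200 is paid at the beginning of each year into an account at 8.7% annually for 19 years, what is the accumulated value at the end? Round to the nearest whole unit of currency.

£2,627,046

Accumulation factor s(19|0.087) × (1+i) = 48.469491; FV = 54200 × 48.469491 = 2,627,046.4068
Payments are at the start of each period, so multiply by (1+i).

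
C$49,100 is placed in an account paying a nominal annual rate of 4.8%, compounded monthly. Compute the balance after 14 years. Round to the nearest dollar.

C$96,016

i = 0.048/12 = 0.004 per month; n = 14·12 = 168.
FV = 49,100 × (1 + 0.004)^168 = 96,016.3614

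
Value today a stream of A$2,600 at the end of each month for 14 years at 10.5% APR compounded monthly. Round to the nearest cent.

Periodic rate i = 0.105/12 = 0.00875; n = 14 × 12 = 168 periods.
Annuity factor a(168|0.00875) = 87.839962; PV = 2600 × 87.839962 = 228,383.9008

A$228,383.90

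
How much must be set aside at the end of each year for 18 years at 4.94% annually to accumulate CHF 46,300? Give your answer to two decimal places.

PMT = 46300 / ( [(1+0.0494)^18 − 1] / 0.0494 ) = 46300 / 27.975411 = 1,655.0248

CHF 1,655.02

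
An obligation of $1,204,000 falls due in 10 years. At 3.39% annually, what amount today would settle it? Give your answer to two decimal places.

PV = FV·(1+i)^(−n) = 1,204,000 × 0.716497 = 862,662.9251

$862,662.93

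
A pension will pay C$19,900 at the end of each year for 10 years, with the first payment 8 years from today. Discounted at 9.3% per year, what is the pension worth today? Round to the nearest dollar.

C$67,635

PV at t=7 (ordinary 10-year annuity): 19900 × a(10|0.093) = 19900 × 6.333775 = 126,042.1298
PV₀ = 126,042.1298 / (1+0.093)^7 = 126,042.1298 / 1.863550 = 67,635.4836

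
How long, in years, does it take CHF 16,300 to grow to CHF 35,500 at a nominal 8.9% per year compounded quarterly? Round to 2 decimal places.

Periodic rate i = 0.089/4 = 0.02225.
(1+i)^n = 35500/16300 = 2.17791, so n = ln 2.17791 / ln 1.02225 = 35.3706 quarters
= 35.3706/4 years

8.84 years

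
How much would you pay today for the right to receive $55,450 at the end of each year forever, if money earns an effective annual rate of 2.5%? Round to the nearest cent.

PV = PMT / i = 55450 / 0.025 = 2,218,000.0000

$2,218,000.00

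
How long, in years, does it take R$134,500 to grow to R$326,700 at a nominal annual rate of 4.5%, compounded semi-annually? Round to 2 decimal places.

Periodic rate i = 0.045/2 = 0.0225.
(1+i)^n = 326700/134500 = 2.42900, so n = ln 2.42900 / ln 1.0225 = 39.8856 half-years
= 39.8856/2 years

19.94 years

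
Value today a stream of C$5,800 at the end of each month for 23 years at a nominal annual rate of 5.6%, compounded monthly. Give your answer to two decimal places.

C$899,021.36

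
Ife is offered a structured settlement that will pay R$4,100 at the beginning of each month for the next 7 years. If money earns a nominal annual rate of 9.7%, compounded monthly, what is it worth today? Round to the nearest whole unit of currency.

i = 0.097/12 = 0.00808333 per month; n = 7·12 = 84.
PV = 4100 × [1 − (1+0.00808333)^(−84)] / 0.00808333 × (1+i) = 4100 × 61.294377 = 251,306.9466
(Beginning-of-period payments → annuity-due factor ×(1+i).)

R$251,307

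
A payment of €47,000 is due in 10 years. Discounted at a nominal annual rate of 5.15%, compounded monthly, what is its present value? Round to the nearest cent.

i = 0.0515/12 = 0.00429167 per month; n = 10·12 = 120.
PV = FV·(1+i)^(−n) = 47,000 × 0.598159 = 28,113.4906

€28,113.49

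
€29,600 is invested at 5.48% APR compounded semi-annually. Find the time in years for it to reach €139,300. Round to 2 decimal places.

Periodic rate i = 0.0548/2 = 0.0274.
n = ln(139300/29600) / ln(1+0.0274) = ln(4.70608) / 0.027031 = 57.2985 half-years
= 57.2985/2 years

28.65 years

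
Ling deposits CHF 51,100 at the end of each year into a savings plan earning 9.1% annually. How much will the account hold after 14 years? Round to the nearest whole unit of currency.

FV = PMT · [(1+i)^n − 1] / i = 51100 · 26.207749 = 1,339,215.9890

CHF 1,339,216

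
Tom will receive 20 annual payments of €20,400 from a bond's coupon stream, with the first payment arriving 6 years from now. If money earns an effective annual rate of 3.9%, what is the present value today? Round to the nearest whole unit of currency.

PV at t=5 (ordinary 20-year annuity): 20400 × a(20|0.039) = 20400 × 13.711465 = 279,713.8901
Discount back 5 years: 279,713.8901 × (1+0.039)^(−5) = 279,713.8901 × 0.825890 = 231,012.9337

€231,013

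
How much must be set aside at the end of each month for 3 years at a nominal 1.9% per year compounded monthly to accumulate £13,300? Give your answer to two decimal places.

i = 0.019/12 = 0.00158333 per month; n = 3·12 = 36.
FV-annuity factor = 37.015636; PMT = 13300 / 37.015636 = 359.3076

£359.31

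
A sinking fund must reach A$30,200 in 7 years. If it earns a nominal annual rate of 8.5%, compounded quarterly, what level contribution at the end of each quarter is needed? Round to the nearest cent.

With 4 periods per year: i = 0.02125, n = 28.
PMT = 30200 / ( [(1+0.02125)^28 − 1] / 0.02125 ) = 30200 / 37.730079 = 800.4224

A$800.42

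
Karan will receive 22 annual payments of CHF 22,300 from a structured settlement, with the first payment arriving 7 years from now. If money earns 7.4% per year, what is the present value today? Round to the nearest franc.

CHF 155,530

Value one period before first payment (t=6): 22300 × [1 − (1+0.074)^(−22)] / 0.074 = 22300 × 10.703722 = 238,693.0015
Discount back 6 years: 238,693.0015 × (1+0.074)^(−6) = 238,693.0015 × 0.651590 = 155,529.9375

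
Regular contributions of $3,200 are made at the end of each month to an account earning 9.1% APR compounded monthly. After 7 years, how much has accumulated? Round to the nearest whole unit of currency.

i = 0.091/12 = 0.00758333 per month; n = 7·12 = 84.
FV = PMT · [(1+i)^n − 1] / i = 3200 · 116.869654 = 373,982.8923

$373,983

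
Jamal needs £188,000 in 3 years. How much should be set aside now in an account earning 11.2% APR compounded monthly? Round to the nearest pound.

£134,559

Periodic rate i = 0.112/12 = 0.00933333; n = 3 × 12 = 36 periods.
PV = 188,000 / (1 + 0.00933333)^36 = 188,000 / 1.397160 = 134,558.6649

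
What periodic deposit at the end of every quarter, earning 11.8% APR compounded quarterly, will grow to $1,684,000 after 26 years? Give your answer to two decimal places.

i = 0.118/4 = 0.0295 per quarter; n = 26·4 = 104.
FV-annuity factor = 663.239257; PMT = 1.684e+06 / 663.239257 = 2,539.0536

$2,539.05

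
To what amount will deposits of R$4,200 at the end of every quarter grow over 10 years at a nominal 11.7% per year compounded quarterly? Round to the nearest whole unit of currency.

R$311,355

Periodic rate i = 0.117/4 = 0.02925; n = 10 × 4 = 40 periods.
FV = PMT · [(1+i)^n − 1] / i = 4200 · 74.132092 = 311,354.7854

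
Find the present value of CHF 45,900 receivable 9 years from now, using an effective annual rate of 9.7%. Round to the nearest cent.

PV = FV·(1+i)^(−n) = 45,900 × 0.434651 = 19,950.4657

CHF 19,950.47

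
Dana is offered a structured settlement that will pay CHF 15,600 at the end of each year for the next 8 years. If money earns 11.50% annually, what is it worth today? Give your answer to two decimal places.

PV = PMT · [1 − (1+i)^(−n)] / i = 15600 · 5.055637 = 78,867.9337

CHF 78,867.93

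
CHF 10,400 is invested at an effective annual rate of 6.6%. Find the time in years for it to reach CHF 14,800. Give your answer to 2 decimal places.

(1+i)^n = 14800/10400 = 1.42308, so n = ln 1.42308 / ln 1.066 = 5.5203 years

5.52 years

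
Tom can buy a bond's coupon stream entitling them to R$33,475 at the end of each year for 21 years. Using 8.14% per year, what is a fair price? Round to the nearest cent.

R$331,737.97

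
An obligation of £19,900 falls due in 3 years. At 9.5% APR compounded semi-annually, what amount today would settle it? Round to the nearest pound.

Periodic rate i = 0.095/2 = 0.0475; n = 3 × 2 = 6 periods.
PV = 19,900 / (1 + 0.0475)^6 = 19,900 / 1.321065 = 15,063.6039

£15,064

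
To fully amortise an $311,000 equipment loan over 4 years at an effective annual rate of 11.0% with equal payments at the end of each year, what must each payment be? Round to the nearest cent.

PMT = 311000 / ( [1 − (1+0.11)^(−4)] / 0.11 ) = 311000 / 3.102446 = 100,243.4953

$100,243.50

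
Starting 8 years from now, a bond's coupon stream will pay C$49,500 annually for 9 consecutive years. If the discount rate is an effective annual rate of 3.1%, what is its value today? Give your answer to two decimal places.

PV at t=7 (ordinary 9-year annuity): 49500 × a(9|0.031) = 49500 × 7.749926 = 383,621.3583
PV₀ = 383,621.3583 / (1+0.031)^7 = 383,621.3583 / 1.238257 = 309,807.6388

C$309,807.64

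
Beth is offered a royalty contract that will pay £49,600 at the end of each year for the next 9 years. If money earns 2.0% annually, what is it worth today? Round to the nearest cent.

PV = PMT · [1 − (1+i)^(−n)] / i = 49600 · 8.162237 = 404,846.9406

£404,846.94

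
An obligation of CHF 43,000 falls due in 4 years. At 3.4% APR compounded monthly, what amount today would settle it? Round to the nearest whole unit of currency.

CHF 37,539

i = 0.034/12 = 0.00283333 per month; n = 4·12 = 48.
Discount factor = (1+0.00283333)^(−48) = 0.873010; PV = 43,000 × 0.873010 = 37,539.4515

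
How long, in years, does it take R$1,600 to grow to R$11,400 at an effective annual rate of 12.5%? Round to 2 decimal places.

16.67 years

(1+i)^n = 11400/1600 = 7.12500, so n = ln 7.12500 / ln 1.125 = 16.6714 years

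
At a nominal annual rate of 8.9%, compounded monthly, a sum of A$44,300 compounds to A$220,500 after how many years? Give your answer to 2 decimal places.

Periodic rate i = 0.089/12 = 0.00741667.
n = ln(220500/44300) / ln(1+0.00741667) = ln(4.97743) / 0.007389 = 217.1942 months
= 217.1942/12 years

18.10 years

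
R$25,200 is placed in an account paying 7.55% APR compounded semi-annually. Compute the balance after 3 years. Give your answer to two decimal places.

Periodic rate i = 0.0755/2 = 0.03775; n = 3 × 2 = 6 periods.
FV = 25,200 × (1 + 0.03775)^6 = 31,474.3662

R$31,474.37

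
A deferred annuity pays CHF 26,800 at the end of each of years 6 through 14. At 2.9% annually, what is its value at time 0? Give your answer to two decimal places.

Value one period before first payment (t=5): 26800 × [1 − (1+0.029)^(−9)] / 0.029 = 26800 × 7.822545 = 209,644.1990
Discount back 5 years: 209,644.1990 × (1+0.029)^(−5) = 209,644.1990 × 0.866808 = 181,721.3589

CHF 181,721.36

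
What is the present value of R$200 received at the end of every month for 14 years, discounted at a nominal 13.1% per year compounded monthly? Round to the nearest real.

R$15,364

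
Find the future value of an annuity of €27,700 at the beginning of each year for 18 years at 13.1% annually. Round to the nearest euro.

FV = 27700 × [(1+0.131)^18 − 1] / 0.131 × (1+i) = 27700 × 70.528675 = 1,953,644.2888
(annuity-due: payments at period start, so ×(1+i).)

€1,953,644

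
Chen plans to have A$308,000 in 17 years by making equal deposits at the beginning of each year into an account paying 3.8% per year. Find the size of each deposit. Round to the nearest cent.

A$12,737.98

FV-annuity factor × (1+i) = 24.179650; PMT = 308000 / 24.179650 = 12,737.9844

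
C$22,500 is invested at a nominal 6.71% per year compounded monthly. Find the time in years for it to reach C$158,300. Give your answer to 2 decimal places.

29.16 years

Periodic rate i = 0.0671/12 = 0.00559167.
n = ln(158300/22500) / ln(1+0.00559167) = ln(7.03556) / 0.005576 = 349.8825 months
= 349.8825/12 years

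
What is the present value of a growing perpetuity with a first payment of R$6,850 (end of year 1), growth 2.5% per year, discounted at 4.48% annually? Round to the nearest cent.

R$345,959.60

PV = PMT / (i − g) = 6850 / (0.0448 − 0.025) = 6850 / 0.019800 = 345,959.5960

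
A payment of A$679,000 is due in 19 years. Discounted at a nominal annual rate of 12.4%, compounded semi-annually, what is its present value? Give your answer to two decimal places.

Periodic rate i = 0.124/2 = 0.062; n = 19 × 2 = 38 periods.
PV = FV·(1+i)^(−n) = 679,000 × 0.101688 = 69,045.9386

A$69,045.94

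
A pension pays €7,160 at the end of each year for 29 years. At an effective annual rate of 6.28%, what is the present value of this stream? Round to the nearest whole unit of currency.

€94,521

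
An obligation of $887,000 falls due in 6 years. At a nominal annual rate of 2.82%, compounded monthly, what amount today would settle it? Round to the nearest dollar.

Periodic rate i = 0.0282/12 = 0.00235; n = 6 × 12 = 72 periods.
PV = FV·(1+i)^(−n) = 887,000 × 0.844508 = 749,078.2730

$749,078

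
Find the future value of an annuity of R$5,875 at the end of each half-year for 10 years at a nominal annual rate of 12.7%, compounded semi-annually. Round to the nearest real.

R$224,425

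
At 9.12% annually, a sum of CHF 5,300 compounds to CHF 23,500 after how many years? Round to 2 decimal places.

17.06 years

(1+i)^n = 23500/5300 = 4.43396, so n = ln 4.43396 / ln 1.0912 = 17.0638 years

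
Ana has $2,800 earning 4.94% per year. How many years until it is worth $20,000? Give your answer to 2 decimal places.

40.78 years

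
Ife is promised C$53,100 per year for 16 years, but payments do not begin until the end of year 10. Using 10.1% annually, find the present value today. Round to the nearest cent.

C$173,716.12

PV at t=9 (ordinary 16-year annuity): 53100 × a(16|0.101) = 53100 × 7.777347 = 412,977.1278
Discount back 9 years: 412,977.1278 × (1+0.101)^(−9) = 412,977.1278 × 0.420643 = 173,716.1232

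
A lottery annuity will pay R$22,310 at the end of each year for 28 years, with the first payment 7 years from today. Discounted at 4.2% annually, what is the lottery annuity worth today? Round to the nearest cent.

R$283,852.23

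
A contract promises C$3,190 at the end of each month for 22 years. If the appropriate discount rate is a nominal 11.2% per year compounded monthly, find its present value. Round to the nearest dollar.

C$312,368

With 12 periods per year: i = 0.00933333, n = 264.
Annuity factor a(264|0.00933333) = 97.920869; PV = 3190 × 97.920869 = 312,367.5713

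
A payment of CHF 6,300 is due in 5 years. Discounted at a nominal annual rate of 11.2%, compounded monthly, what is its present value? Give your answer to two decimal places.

CHF 3,607.98

With 12 periods per year: i = 0.00933333, n = 60.
PV = FV·(1+i)^(−n) = 6,300 × 0.572695 = 3,607.9755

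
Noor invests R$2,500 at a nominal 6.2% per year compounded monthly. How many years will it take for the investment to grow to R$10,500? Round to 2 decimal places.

23.21 years

Periodic rate i = 0.062/12 = 0.00516667.
(1+i)^n = 10500/2500 = 4.20000, so n = ln 4.20000 / ln 1.00517 = 278.4752 months
= 278.4752/12 years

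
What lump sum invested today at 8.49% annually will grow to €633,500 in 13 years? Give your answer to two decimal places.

PV = FV·(1+i)^(−n) = 633,500 × 0.346684 = 219,624.3047

€219,624.30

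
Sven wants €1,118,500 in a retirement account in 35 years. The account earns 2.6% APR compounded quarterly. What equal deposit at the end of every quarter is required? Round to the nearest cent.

i = 0.026/4 = 0.0065 per quarter; n = 35·4 = 140.
PMT = 1.1185e+06 / ( [(1+0.0065)^140 − 1] / 0.0065 ) = 1.1185e+06 / 227.233476 = 4,922.2501

€4,922.25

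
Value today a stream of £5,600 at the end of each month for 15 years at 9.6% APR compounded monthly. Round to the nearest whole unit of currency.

£533,198

With 12 periods per year: i = 0.008, n = 180.
PV = 5600 × [1 − (1+0.008)^(−180)] / 0.008 = 5600 × 95.213860 = 533,197.6134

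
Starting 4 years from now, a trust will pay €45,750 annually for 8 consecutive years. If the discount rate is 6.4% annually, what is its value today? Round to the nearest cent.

Value one period before first payment (t=3): 45750 × [1 − (1+0.064)^(−8)] / 0.064 = 45750 × 6.112668 = 279,654.5583
PV₀ = 279,654.5583 / (1+0.064)^3 = 279,654.5583 / 1.204550 = 232,165.1445

€232,165.14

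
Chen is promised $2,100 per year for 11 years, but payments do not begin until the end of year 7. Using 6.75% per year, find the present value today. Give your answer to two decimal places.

$10,775.13

PV at t=6 (ordinary 11-year annuity): 2100 × a(11|0.0675) = 2100 × 7.592947 = 15,945.1897
Discount back 6 years: 15,945.1897 × (1+0.0675)^(−6) = 15,945.1897 × 0.675760 = 10,775.1268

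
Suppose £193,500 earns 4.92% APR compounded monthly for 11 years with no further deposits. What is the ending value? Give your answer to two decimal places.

Periodic rate i = 0.0492/12 = 0.0041; n = 11 × 12 = 132 periods.
193,500 × (1+0.0041)^132 = 193,500 × 1.716167 = 332,078.3967

£332,078.40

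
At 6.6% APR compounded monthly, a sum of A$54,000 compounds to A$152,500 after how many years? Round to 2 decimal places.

15.77 years

Periodic rate i = 0.066/12 = 0.0055.
(1+i)^n = 152500/54000 = 2.82407, so n = ln 2.82407 / ln 1.0055 = 189.2787 months
= 189.2787/12 years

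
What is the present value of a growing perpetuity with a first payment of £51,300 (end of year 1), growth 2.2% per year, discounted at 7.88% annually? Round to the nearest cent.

£903,169.01

PV = PMT / (i − g) = 51300 / (0.0788 − 0.022) = 51300 / 0.056800 = 903,169.0141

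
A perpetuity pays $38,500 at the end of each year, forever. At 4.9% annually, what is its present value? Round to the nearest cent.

$785,714.29

PV = PMT / i = 38500 / 0.049 = 785,714.2857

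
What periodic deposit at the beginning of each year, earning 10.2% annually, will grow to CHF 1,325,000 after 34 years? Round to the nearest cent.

CHF 4,685.36

FV-annuity factor × (1+i) = 282.795798; PMT = 1.325e+06 / 282.795798 = 4,685.3596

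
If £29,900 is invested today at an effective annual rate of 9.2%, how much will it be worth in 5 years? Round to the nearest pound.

FV = PV·(1+i)^n = 29,900 × 1.552792 = 46,428.4709

£46,428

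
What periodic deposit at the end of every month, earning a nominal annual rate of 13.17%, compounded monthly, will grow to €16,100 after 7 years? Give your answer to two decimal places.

€117.68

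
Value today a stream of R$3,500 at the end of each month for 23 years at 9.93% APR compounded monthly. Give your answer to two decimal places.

R$379,460.02

i = 0.0993/12 = 0.008275 per month; n = 23·12 = 276.
PV = PMT · [1 − (1+i)^(−n)] / i = 3500 · 108.417148 = 379,460.0197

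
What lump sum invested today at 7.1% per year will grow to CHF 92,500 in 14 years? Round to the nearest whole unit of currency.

PV = 92,500 / (1 + 0.071)^14 = 92,500 / 2.612478 = 35,407.0008

CHF 35,407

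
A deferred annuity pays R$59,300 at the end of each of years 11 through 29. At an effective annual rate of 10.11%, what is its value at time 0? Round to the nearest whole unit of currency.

R$187,971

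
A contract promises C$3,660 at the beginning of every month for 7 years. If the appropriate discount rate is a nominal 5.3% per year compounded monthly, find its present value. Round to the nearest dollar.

C$257,519

Periodic rate i = 0.053/12 = 0.00441667; n = 7 × 12 = 84 periods.
PV = PMT · [1 − (1+i)^(−n)] / i × (1+i) = 3660 · 70.360443 = 257,519.2203
Payments are at the start of each period, so multiply by (1+i).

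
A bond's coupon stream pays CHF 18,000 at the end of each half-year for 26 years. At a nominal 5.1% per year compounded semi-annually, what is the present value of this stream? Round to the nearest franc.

Periodic rate i = 0.051/2 = 0.0255; n = 26 × 2 = 52 periods.
PV = 18000 × [1 − (1+0.0255)^(−52)] / 0.0255 = 18000 × 28.627898 = 515,302.1610

CHF 515,302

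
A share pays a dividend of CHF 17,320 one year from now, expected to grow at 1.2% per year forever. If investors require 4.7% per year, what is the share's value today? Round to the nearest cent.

PV = D₁/(r − g) = 17320/(0.047 − 0.012) = 494,857.1429

CHF 494,857.14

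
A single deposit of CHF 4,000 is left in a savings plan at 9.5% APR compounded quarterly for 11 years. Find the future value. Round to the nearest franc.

Periodic rate i = 0.095/4 = 0.02375; n = 11 × 4 = 44 periods.
4,000 × (1+0.02375)^44 = 4,000 × 2.808874 = 11,235.4958

CHF 11,235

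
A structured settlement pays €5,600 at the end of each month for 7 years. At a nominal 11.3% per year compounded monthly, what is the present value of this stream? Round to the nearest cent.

i = 0.113/12 = 0.00941667 per month; n = 7·12 = 84.
PV = PMT · [1 − (1+i)^(−n)] / i = 5600 · 57.868426 = 324,063.1859

€324,063.19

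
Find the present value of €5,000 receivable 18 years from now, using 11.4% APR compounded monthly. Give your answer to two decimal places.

€648.64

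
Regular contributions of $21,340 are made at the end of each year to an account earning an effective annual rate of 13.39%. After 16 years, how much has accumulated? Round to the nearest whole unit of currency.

$1,030,800

Accumulation factor s(16|0.1339) = 48.303649; FV = 21340 × 48.303649 = 1,030,799.8654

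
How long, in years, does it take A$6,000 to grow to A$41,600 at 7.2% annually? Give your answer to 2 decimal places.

n = ln(41600/6000) / ln(1+0.072) = ln(6.93333) / 0.069526 = 27.8506 years

27.85 years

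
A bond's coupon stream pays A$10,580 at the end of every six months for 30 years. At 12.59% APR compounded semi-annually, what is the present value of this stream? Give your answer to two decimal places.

Periodic rate i = 0.1259/2 = 0.06295; n = 30 × 2 = 60 periods.
PV = PMT · [1 − (1+i)^(−n)] / i = 10580 · 15.478024 = 163,757.4896

A$163,757.49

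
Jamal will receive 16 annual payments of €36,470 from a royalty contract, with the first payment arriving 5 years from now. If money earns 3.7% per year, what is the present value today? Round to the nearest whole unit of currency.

€375,747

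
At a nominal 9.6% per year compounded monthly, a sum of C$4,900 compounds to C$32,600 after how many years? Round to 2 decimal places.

19.82 years

Periodic rate i = 0.096/12 = 0.008.
n = ln(32600/4900) / ln(1+0.008) = ln(6.65306) / 0.007968 = 237.8309 months
= 237.8309/12 years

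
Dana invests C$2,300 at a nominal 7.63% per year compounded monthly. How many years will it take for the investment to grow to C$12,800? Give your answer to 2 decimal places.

Periodic rate i = 0.0763/12 = 0.00635833.
n = ln(12800/2300) / ln(1+0.00635833) = ln(5.56522) / 0.006338 = 270.8237 months
= 270.8237/12 years

22.57 years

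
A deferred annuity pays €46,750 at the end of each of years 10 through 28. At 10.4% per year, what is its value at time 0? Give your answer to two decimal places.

PV at t=9 (ordinary 19-year annuity): 46750 × a(19|0.104) = 46750 × 8.147965 = 380,917.3723
Discount back 9 years: 380,917.3723 × (1+0.104)^(−9) = 380,917.3723 × 0.410467 = 156,354.0442

€156,354.04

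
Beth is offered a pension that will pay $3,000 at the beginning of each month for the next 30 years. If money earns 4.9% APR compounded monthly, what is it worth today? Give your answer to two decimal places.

With 12 periods per year: i = 0.00408333, n = 360.
PV = 3000 × [1 − (1+0.00408333)^(−360)] / 0.00408333 × (1+i) = 3000 × 189.190273 = 567,570.8200
(annuity-due: payments at period start, so ×(1+i).)

$567,570.82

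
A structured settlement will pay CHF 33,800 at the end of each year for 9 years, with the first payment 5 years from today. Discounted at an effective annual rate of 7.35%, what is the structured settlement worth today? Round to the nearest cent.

Value one period before first payment (t=4): 33800 × [1 − (1+0.0735)^(−9)] / 0.0735 = 33800 × 6.419326 = 216,973.2256
Discount back 4 years: 216,973.2256 × (1+0.0735)^(−4) = 216,973.2256 × 0.752995 = 163,379.6458

CHF 163,379.65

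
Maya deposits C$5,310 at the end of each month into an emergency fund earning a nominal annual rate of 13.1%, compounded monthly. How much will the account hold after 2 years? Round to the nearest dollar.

C$144,797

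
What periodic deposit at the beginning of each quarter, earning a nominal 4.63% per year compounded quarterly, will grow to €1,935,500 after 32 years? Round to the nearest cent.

€6,586.10

i = 0.0463/4 = 0.011575 per quarter; n = 32·4 = 128.
FV-annuity factor × (1+i) = 293.876627; PMT = 1.9355e+06 / 293.876627 = 6,586.0971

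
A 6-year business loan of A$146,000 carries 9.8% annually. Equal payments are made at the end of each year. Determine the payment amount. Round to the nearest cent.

Annuity-PV factor = 4.380906; PMT = 146000 / 4.380906 = 33,326.4392

A$33,326.44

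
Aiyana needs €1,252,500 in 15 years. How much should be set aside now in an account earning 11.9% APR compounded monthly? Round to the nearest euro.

Periodic rate i = 0.119/12 = 0.00991667; n = 15 × 12 = 180 periods.
PV = FV·(1+i)^(−n) = 1,252,500 × 0.169279 = 212,021.8589

€212,022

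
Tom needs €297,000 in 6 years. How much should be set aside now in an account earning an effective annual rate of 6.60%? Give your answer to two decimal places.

PV = 297,000 / (1 + 0.066)^6 = 297,000 / 1.467382 = 202,401.2644

€202,401.26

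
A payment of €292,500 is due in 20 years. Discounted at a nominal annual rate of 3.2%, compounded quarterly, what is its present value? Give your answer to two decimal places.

€154,626.28

Periodic rate i = 0.032/4 = 0.008; n = 20 × 4 = 80 periods.
Discount factor = (1+0.008)^(−80) = 0.528637; PV = 292,500 × 0.528637 = 154,626.2778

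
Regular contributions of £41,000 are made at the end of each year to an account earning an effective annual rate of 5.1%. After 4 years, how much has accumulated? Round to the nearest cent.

FV = 41000 × [(1+0.051)^4 − 1] / 0.051 = 41000 × 4.316537 = 176,978.0027

£176,978.00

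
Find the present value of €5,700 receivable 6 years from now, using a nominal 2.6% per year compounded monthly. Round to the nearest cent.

With 12 periods per year: i = 0.00216667, n = 72.
PV = 5,700 / (1 + 0.00216667)^72 = 5,700 / 1.168629 = 4,877.5104

€4,877.51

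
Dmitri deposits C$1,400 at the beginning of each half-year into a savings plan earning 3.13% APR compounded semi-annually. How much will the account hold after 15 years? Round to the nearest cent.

C$53,913.59

With 2 periods per year: i = 0.01565, n = 30.
FV = 1400 × [(1+0.01565)^30 − 1] / 0.01565 × (1+i) = 1400 × 38.509707 = 53,913.5903
(annuity-due: payments at period start, so ×(1+i).)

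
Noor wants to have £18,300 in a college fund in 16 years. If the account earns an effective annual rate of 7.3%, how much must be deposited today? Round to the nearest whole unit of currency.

PV = FV·(1+i)^(−n) = 18,300 × 0.323895 = 5,927.2813

£5,927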